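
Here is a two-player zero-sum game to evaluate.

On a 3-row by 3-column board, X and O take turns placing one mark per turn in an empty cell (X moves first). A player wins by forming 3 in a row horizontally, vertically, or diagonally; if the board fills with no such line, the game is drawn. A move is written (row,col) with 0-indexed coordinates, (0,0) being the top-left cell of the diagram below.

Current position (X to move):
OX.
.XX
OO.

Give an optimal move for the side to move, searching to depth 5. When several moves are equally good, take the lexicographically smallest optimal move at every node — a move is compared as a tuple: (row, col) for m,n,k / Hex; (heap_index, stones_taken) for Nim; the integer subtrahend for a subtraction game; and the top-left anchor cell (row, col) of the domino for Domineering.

X's best at [OX./.XX/OO.]: (1,0)

[OX./.XX/OO.] X move#1: (0,2):-1/OXX/.XX/OO., (1,0):+1/OX./XXX/OO.*, (2,2):-1/OX./.XX/OOX
[OX./XXX/OO.] end (terminal -1, O#2); searched OX./.XX/OO. to 5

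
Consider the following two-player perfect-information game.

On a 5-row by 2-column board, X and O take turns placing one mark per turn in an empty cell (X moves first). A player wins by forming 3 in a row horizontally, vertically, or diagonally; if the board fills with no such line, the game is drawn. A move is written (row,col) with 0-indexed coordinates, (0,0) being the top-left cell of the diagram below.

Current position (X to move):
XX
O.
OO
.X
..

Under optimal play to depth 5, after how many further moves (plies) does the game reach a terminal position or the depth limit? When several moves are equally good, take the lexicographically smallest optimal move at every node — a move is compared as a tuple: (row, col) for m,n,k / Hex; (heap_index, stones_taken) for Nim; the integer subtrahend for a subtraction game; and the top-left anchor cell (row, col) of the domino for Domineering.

ply 1, X at XX/O./OO/.X/.. | (1,1)=-1→XX/OX/OO/.X/..; (3,0)=+0→XX/O./OO/XX/..*; (4,0)=-1→XX/O./OO/.X/X.; (4,1)=-1→XX/O./OO/.X/.X
ply 2, O at XX/O./OO/XX/.. | (1,1)=+0→XX/OO/OO/XX/..*; (4,0)=+0→XX/O./OO/XX/O.; (4,1)=+0→XX/O./OO/XX/.O
ply 3, X at XX/OO/OO/XX/.. | (4,0)=+0→XX/OO/OO/XX/X.*; (4,1)=+0→XX/OO/OO/XX/.X
ply 4, O at XX/OO/OO/XX/X. | (4,1)=+0→XX/OO/OO/XX/XO*
ply 5: XX/OO/OO/XX/XO is terminal +0 (X); from XX/O./OO/.X/.. depth 5

PV length from [XX/O./OO/.X/..]: 4 plies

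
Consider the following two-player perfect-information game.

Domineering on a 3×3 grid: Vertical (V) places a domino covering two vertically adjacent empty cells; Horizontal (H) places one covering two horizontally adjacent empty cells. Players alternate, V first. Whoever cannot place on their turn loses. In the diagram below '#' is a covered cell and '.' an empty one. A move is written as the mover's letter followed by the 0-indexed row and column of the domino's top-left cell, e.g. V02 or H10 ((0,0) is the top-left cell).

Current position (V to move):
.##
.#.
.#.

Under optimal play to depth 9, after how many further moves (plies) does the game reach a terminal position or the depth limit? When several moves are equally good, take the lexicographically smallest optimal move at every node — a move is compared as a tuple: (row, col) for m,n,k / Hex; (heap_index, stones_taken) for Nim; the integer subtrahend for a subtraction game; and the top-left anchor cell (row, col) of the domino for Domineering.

PV length from [.##/.#./.#.]: 1 ply

p1 V@[.##/.#./.#.]: V00[###/##./.#.]+1* V10[.##/##./##.]+1 V12[.##/.##/.##]+1
p2 H@[###/##./.#.] terminal -1; root [.##/.#./.#.] d9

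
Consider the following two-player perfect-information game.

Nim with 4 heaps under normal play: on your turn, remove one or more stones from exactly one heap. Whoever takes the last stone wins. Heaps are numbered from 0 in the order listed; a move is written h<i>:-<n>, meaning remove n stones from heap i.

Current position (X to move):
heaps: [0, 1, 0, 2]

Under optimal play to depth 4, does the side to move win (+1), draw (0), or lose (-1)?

[(0,1,0,2)] X move#1: h1:-1:-1/(0,0,0,2), h3:-1:+1/(0,1,0,1)*, h3:-2:-1/(0,1,0,0)
[(0,1,0,1)] O move#2: h1:-1:-1/(0,0,0,1)*, h3:-1:-1/(0,1,0,0)
[(0,0,0,1)] X move#3: h3:-1:+1/(0,0,0,0)*
[(0,0,0,0)] end (terminal -1, O#4); searched (0,1,0,2) to 4

value((0,1,0,2), X) = +1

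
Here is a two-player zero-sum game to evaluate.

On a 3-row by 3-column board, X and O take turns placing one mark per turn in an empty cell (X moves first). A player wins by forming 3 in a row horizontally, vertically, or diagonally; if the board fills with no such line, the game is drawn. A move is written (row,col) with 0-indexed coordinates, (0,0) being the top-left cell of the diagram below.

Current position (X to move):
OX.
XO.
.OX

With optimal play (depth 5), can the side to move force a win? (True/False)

ply 1, X at OX./XO./.OX | (0,2)=+0→OXX/XO./.OX*; (1,2)=+0→OX./XOX/.OX; (2,0)=+0→OX./XO./XOX
ply 2, O at OXX/XO./.OX | (1,2)=+0→OXX/XOO/.OX*; (2,0)=-1→OXX/XO./OOX
ply 3, X at OXX/XOO/.OX | (2,0)=+0→OXX/XOO/XOX*
ply 4: OXX/XOO/XOX is terminal +0 (O); from OX./XO./.OX depth 5

X winning at [OX./XO./.OX]: False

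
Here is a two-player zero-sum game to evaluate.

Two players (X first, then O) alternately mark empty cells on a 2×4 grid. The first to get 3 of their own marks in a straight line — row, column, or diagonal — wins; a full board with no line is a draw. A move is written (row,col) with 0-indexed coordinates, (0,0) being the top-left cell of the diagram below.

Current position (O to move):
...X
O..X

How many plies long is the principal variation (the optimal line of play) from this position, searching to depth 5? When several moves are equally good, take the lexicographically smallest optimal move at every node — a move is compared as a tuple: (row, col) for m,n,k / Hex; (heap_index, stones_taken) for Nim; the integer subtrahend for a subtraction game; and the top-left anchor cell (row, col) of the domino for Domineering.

p1 O@[...X/O..X]: (0,0)[O..X/O..X]+0* (0,1)[.O.X/O..X]+0 (0,2)[..OX/O..X]+0 (1,1)[...X/OO.X]+0 (1,2)[...X/O.OX]+0
p2 X@[O..X/O..X]: (0,1)[OX.X/O..X]+0* (0,2)[O.XX/O..X]+0 (1,1)[O..X/OX.X]+0 (1,2)[O..X/O.XX]+0
p3 O@[OX.X/O..X]: (0,2)[OXOX/O..X]+0* (1,1)[OX.X/OO.X]-1 (1,2)[OX.X/O.OX]-1
p4 X@[OXOX/O..X]: (1,1)[OXOX/OX.X]+0* (1,2)[OXOX/O.XX]+0
p5 O@[OXOX/OX.X]: (1,2)[OXOX/OXOX]+0*
p6 X@[OXOX/OXOX] terminal +0; root [...X/O..X] d5

PV length from [...X/O..X]: 5 plies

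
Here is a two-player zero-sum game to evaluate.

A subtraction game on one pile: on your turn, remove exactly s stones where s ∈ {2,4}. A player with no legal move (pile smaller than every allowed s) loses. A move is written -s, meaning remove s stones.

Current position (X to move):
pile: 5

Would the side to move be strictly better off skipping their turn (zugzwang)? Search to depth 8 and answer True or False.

[5] X move#1: -2:-1/3, -4:+1/1*
[1] end (terminal -1, O#2); searched 5 to 8
suppose X passes — search the same position with O to move:
pass> [5] O move#1: -2:-1/3, -4:+1/1*
pass> [1] end (terminal -1, X#2); searched 5 to 8
for X: play +1, pass -1

zugzwang(5, X) = False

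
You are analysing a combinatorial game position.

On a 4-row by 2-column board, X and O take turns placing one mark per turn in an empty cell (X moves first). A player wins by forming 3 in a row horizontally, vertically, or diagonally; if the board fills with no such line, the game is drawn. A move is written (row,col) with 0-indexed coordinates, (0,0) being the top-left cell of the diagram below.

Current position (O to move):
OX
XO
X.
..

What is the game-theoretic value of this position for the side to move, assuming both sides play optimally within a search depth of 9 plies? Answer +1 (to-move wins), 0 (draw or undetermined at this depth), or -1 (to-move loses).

value(OX/XO/X./.., O) = 0

[OX/XO/X./..] O move#1: (2,1):-1/OX/XO/XO/.., (3,0):+0/OX/XO/X./O.*, (3,1):-1/OX/XO/X./.O
[OX/XO/X./O.] X move#2: (2,1):+0/OX/XO/XX/O.*, (3,1):+0/OX/XO/X./OX
[OX/XO/XX/O.] O move#3: (3,1):+0/OX/XO/XX/OO*
[OX/XO/XX/OO] end (terminal +0, X#4); searched OX/XO/X./.. to 9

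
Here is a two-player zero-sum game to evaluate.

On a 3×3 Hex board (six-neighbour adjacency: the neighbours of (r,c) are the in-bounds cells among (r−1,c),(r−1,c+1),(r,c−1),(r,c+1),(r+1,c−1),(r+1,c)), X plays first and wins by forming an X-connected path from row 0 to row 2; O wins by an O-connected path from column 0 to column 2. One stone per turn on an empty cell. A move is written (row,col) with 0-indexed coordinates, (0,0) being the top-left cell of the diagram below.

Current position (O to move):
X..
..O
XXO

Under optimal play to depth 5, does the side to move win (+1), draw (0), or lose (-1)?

value(X../..O/XXO, O) = -1

p1 O@[X../..O/XXO]: (0,1)[XO./..O/XXO]-1* (0,2)[X.O/..O/XXO]-1 (1,0)[X../O.O/XXO]-1 (1,1)[X../.OO/XXO]-1
p2 X@[XO./..O/XXO]: (0,2)[XOX/..O/XXO]+1* (1,0)[XO./X.O/XXO]+1 (1,1)[XO./.XO/XXO]+1
p3 O@[XOX/..O/XXO]: (1,0)[XOX/O.O/XXO]-1* (1,1)[XOX/.OO/XXO]-1
p4 X@[XOX/O.O/XXO]: (1,1)[XOX/OXO/XXO]+1*
p5 O@[XOX/OXO/XXO] terminal -1; root [X../..O/XXO] d5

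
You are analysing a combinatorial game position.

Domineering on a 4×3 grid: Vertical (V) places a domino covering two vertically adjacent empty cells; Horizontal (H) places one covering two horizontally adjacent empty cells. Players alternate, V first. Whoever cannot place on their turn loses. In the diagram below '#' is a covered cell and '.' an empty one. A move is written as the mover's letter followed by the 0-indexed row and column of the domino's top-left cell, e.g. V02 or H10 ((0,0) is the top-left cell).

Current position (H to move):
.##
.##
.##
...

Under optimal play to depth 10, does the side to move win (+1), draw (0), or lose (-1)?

p1 H@[.##/.##/.##/...]: H30[.##/.##/.##/##.]-1* H31[.##/.##/.##/.##]-1
p2 V@[.##/.##/.##/##.]: V00[###/###/.##/##.]+1* V10[.##/###/###/##.]+1
p3 H@[###/###/.##/##.] terminal -1; root [.##/.##/.##/...] d10

value(.##/.##/.##/..., H) = -1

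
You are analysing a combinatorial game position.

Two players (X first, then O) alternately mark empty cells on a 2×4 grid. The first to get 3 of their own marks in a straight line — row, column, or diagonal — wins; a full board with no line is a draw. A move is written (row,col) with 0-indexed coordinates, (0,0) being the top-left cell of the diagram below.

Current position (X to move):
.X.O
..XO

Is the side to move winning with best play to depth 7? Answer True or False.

[.X.O/..XO] X move#1: (0,0):+0/XX.O/..XO*, (0,2):+0/.XXO/..XO, (1,0):+0/.X.O/X.XO, (1,1):+0/.X.O/.XXO
[XX.O/..XO] O move#2: (0,2):+0/XXOO/..XO*, (1,0):-1/XX.O/O.XO, (1,1):-1/XX.O/.OXO
[XXOO/..XO] X move#3: (1,0):+0/XXOO/X.XO*, (1,1):+0/XXOO/.XXO
[XXOO/X.XO] O move#4: (1,1):+0/XXOO/XOXO*
[XXOO/XOXO] end (terminal +0, X#5); searched .X.O/..XO to 7

X winning at [.X.O/..XO]: False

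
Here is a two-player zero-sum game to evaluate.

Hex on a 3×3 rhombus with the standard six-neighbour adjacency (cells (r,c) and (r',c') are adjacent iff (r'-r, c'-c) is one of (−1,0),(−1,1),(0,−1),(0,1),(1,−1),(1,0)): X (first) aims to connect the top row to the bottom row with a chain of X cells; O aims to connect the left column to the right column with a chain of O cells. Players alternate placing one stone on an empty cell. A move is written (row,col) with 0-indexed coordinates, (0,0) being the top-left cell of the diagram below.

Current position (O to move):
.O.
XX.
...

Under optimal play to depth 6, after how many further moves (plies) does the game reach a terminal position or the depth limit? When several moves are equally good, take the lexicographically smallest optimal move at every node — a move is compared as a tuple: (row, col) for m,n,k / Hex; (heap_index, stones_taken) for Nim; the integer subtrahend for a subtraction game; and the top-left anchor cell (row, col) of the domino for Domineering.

PV length from [.O./XX./...]: 4 plies

[.O./XX./...] O move#1: (0,0):-1/OO./XX./...*, (0,2):-1/.OO/XX./..., (1,2):-1/.O./XXO/..., (2,0):-1/.O./XX./O.., (2,1):-1/.O./XX./.O., (2,2):-1/.O./XX./..O
[OO./XX./...] X move#2: (0,2):+1/OOX/XX./...*, (1,2):-1/OO./XXX/..., (2,0):-1/OO./XX./X.., (2,1):-1/OO./XX./.X., (2,2):-1/OO./XX./..X
[OOX/XX./...] O move#3: (1,2):-1/OOX/XXO/...*, (2,0):-1/OOX/XX./O.., (2,1):-1/OOX/XX./.O., (2,2):-1/OOX/XX./..O
[OOX/XXO/...] X move#4: (2,0):+1/OOX/XXO/X..*, (2,1):+1/OOX/XXO/.X., (2,2):+1/OOX/XXO/..X
[OOX/XXO/X..] end (terminal -1, O#5); searched .O./XX./... to 6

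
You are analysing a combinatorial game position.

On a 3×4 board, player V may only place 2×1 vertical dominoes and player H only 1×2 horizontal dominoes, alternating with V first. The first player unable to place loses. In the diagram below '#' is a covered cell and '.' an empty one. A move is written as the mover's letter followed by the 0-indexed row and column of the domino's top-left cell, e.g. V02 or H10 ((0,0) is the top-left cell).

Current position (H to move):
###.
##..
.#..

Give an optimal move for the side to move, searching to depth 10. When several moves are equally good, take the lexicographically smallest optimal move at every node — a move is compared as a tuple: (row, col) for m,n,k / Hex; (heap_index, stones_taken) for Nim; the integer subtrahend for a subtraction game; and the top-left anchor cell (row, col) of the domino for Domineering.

H's best at [###./##../.#..]: H12

[###./##../.#..] H move#1: H12:+1/###./####/.#..*, H22:-1/###./##../.###
[###./####/.#..] end (terminal -1, V#2); searched ###./##../.#.. to 10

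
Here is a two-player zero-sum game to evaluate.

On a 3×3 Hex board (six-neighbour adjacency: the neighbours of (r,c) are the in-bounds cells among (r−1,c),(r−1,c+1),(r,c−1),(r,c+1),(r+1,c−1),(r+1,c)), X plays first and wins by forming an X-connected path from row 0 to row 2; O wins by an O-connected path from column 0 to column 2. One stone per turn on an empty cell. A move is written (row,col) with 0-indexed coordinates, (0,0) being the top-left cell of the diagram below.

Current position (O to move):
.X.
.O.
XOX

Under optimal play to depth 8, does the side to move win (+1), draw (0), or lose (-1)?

value(.X./.O./XOX, O) = +1

ply 1, O at .X./.O./XOX | (0,0)=-1→OX./.O./XOX; (0,2)=-1→.XO/.O./XOX; (1,0)=+1→.X./OO./XOX*; (1,2)=-1→.X./.OO/XOX
ply 2, X at .X./OO./XOX | (0,0)=-1→XX./OO./XOX*; (0,2)=-1→.XX/OO./XOX; (1,2)=-1→.X./OOX/XOX
ply 3, O at XX./OO./XOX | (0,2)=+1→XXO/OO./XOX*; (1,2)=+1→XX./OOO/XOX
ply 4: XXO/OO./XOX is terminal -1 (X); from .X./.O./XOX depth 8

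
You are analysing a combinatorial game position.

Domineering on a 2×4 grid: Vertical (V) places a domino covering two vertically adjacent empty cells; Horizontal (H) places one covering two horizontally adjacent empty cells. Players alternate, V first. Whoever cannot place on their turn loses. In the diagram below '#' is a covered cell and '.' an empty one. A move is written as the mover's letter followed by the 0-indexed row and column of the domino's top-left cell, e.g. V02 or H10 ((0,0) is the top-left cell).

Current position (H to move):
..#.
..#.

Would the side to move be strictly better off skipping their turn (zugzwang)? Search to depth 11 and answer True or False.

ply 1, H at ..#./..#. | H00=+1→###./..#.*; H10=+1→..#./###.
ply 2, V at ###./..#. | V03=-1→####/..##*
ply 3, H at ####/..## | H10=+1→####/####*
ply 4: ####/#### is terminal -1 (V); from ..#./..#. depth 11
suppose H passes — search the same position with V to move:
pass> ply 1, V at ..#./..#. | V00=+1→#.#./#.#.*; V01=+1→.##./.##.; V03=-1→..##/..##
pass> ply 2: #.#./#.#. is terminal -1 (H); from ..#./..#. depth 11
for H: play +1, pass -1

zugzwang(..#./..#., H) = False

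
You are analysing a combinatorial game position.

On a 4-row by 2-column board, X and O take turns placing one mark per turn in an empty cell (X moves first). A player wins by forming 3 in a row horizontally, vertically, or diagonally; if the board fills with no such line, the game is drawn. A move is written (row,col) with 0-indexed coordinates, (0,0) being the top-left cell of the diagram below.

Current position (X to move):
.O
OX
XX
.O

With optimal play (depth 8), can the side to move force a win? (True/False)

ply 1, X at .O/OX/XX/.O | (0,0)=+0→XO/OX/XX/.O*; (3,0)=+0→.O/OX/XX/XO
ply 2, O at XO/OX/XX/.O | (3,0)=+0→XO/OX/XX/OO*
ply 3: XO/OX/XX/OO is terminal +0 (X); from .O/OX/XX/.O depth 8

X winning at [.O/OX/XX/.O]: False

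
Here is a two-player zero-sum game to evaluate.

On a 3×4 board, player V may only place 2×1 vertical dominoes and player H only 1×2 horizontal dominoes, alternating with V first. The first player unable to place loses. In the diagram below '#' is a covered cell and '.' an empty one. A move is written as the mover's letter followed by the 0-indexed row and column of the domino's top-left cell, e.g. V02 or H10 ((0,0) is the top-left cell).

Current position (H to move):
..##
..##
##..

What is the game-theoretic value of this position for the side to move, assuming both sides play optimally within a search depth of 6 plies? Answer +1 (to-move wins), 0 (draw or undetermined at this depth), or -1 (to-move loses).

value(..##/..##/##.., H) = +1

[..##/..##/##..] H move#1: H00:+1/####/..##/##..*, H10:+1/..##/####/##.., H22:-1/..##/..##/####
[####/..##/##..] end (terminal -1, V#2); searched ..##/..##/##.. to 6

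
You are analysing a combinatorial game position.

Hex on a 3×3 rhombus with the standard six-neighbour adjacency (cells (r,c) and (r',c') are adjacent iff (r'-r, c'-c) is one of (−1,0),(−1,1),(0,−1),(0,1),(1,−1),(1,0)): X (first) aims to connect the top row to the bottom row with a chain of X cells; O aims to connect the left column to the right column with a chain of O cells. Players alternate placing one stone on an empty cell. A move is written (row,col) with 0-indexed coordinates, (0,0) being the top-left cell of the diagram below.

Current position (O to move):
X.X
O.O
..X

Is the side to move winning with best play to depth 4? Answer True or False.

O winning at [X.X/O.O/..X]: True

ply 1, O at X.X/O.O/..X | (0,1)=-1→XOX/O.O/..X; (1,1)=+1→X.X/OOO/..X*; (2,0)=+1→X.X/O.O/O.X; (2,1)=+1→X.X/O.O/.OX
ply 2: X.X/OOO/..X is terminal -1 (X); from X.X/O.O/..X depth 4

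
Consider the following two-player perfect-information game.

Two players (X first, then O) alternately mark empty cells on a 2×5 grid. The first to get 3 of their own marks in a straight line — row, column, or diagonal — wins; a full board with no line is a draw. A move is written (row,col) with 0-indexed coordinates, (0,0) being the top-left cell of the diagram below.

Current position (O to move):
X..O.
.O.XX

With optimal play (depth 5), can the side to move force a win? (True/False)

O winning at [X..O./.O.XX]: True

ply 1, O at X..O./.O.XX | (0,1)=-1→XO.O./.O.XX; (0,2)=-1→X.OO./.O.XX; (0,4)=-1→X..OO/.O.XX; (1,0)=-1→X..O./OO.XX; (1,2)=+1→X..O./.OOXX*
ply 2, X at X..O./.OOXX | (0,1)=-1→XX.O./.OOXX*; (0,2)=-1→X.XO./.OOXX; (0,4)=-1→X..OX/.OOXX; (1,0)=-1→X..O./XOOXX
ply 3, O at XX.O./.OOXX | (0,2)=+1→XXOO./.OOXX*; (0,4)=-1→XX.OO/.OOXX; (1,0)=+1→XX.O./OOOXX
ply 4, X at XXOO./.OOXX | (0,4)=-1→XXOOX/.OOXX*; (1,0)=-1→XXOO./XOOXX
ply 5, O at XXOOX/.OOXX | (1,0)=+1→XXOOX/OOOXX*
ply 6: XXOOX/OOOXX is terminal -1 (X); from X..O./.O.XX depth 5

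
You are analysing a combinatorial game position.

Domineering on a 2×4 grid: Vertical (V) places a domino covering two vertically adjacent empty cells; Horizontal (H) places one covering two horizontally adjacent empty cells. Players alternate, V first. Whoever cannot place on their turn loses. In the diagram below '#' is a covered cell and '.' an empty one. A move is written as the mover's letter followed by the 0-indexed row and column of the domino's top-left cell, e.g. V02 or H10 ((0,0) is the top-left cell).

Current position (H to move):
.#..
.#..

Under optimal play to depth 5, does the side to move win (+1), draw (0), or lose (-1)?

value(.#../.#.., H) = +1

[.#../.#..] H move#1: H02:+1/.###/.#..*, H12:+1/.#../.###
[.###/.#..] V move#2: V00:-1/####/##..*
[####/##..] H move#3: H12:+1/####/####*
[####/####] end (terminal -1, V#4); searched .#../.#.. to 5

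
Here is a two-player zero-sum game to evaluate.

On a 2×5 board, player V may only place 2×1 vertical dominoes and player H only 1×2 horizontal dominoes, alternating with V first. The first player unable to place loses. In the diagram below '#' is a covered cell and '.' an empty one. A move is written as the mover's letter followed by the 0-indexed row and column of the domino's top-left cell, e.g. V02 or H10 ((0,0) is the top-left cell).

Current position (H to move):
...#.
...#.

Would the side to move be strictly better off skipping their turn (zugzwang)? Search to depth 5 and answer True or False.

[...#./...#.] H move#1: H00:-1/##.#./...#.*, H01:-1/.###./...#., H10:-1/...#./##.#., H11:-1/...#./.###.
[##.#./...#.] V move#2: V02:+1/####./..##.*, V04:-1/##.##/...##
[####./..##.] H move#3: H10:-1/####./####.*
[####./####.] V move#4: V04:+1/#####/#####*
[#####/#####] end (terminal -1, H#5); searched ...#./...#. to 5
if H skipped the turn, V would face:
~ [...#./...#.] V move#1: V00:-1/#..#./#..#., V01:+1/.#.#./.#.#.*, V02:-1/..##./..##., V04:-1/...##/...##
~ [.#.#./.#.#.] end (terminal -1, H#2); searched ...#./...#. to 5
compare (H): move=-1 vs pass=-1

zugzwang(...#./...#., H) = False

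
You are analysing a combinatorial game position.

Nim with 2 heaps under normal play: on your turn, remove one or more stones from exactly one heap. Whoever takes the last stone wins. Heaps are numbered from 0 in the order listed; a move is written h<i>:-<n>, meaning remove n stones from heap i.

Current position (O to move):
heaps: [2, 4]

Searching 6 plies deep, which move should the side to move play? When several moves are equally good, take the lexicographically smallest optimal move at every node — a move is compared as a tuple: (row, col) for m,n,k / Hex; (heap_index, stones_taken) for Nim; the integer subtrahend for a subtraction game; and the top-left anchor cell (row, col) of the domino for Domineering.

[(2,4)] O move#1: h0:-1:-1/(1,4), h0:-2:-1/(0,4), h1:-1:-1/(2,3), h1:-2:+1/(2,2)*, h1:-3:-1/(2,1), h1:-4:-1/(2,0)
[(2,2)] X move#2: h0:-1:-1/(1,2)*, h0:-2:-1/(0,2), h1:-1:-1/(2,1), h1:-2:-1/(2,0)
[(1,2)] O move#3: h0:-1:-1/(0,2), h1:-1:+1/(1,1)*, h1:-2:-1/(1,0)
[(1,1)] X move#4: h0:-1:-1/(0,1)*, h1:-1:-1/(1,0)
[(0,1)] O move#5: h1:-1:+1/(0,0)*
[(0,0)] end (terminal -1, X#6); searched (2,4) to 6

O's best at [(2,4)]: h1:-2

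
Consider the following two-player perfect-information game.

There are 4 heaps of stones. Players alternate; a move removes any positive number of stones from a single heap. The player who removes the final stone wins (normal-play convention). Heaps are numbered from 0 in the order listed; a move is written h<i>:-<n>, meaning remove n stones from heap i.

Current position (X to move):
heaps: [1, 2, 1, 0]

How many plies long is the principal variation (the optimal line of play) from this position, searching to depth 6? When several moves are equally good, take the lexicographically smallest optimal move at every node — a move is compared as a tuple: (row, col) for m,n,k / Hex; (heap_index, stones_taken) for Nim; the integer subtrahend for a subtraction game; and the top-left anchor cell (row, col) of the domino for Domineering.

PV length from [(1,2,1,0)]: 3 plies

p1 X@[(1,2,1,0)]: h0:-1[(0,2,1,0)]-1 h1:-1[(1,1,1,0)]-1 h1:-2[(1,0,1,0)]+1* h2:-1[(1,2,0,0)]-1
p2 O@[(1,0,1,0)]: h0:-1[(0,0,1,0)]-1* h2:-1[(1,0,0,0)]-1
p3 X@[(0,0,1,0)]: h2:-1[(0,0,0,0)]+1*
p4 O@[(0,0,0,0)] terminal -1; root [(1,2,1,0)] d6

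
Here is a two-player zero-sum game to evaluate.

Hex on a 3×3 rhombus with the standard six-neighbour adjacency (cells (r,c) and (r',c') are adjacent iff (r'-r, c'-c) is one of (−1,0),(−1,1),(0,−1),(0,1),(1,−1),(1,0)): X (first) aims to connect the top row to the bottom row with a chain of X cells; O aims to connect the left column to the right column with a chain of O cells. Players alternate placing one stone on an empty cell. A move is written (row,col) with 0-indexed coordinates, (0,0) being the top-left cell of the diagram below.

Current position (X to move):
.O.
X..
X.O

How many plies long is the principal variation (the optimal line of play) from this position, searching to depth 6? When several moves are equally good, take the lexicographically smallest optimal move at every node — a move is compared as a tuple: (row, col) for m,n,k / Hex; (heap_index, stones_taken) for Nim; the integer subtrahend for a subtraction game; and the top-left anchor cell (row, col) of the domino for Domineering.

PV length from [.O./X../X.O]: 1 ply

[.O./X../X.O] X move#1: (0,0):+1/XO./X../X.O*, (0,2):+1/.OX/X../X.O, (1,1):+1/.O./XX./X.O, (1,2):+1/.O./X.X/X.O, (2,1):+1/.O./X../XXO
[XO./X../X.O] end (terminal -1, O#2); searched .O./X../X.O to 6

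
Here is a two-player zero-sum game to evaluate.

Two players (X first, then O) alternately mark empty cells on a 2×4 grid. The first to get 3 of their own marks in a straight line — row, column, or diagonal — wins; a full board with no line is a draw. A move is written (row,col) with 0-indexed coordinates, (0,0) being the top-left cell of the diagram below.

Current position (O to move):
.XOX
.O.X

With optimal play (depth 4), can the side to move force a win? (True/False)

[.XOX/.O.X] O move#1: (0,0):+0/OXOX/.O.X*, (1,0):+0/.XOX/OO.X, (1,2):+0/.XOX/.OOX
[OXOX/.O.X] X move#2: (1,0):+0/OXOX/XO.X*, (1,2):+0/OXOX/.OXX
[OXOX/XO.X] O move#3: (1,2):+0/OXOX/XOOX*
[OXOX/XOOX] end (terminal +0, X#4); searched .XOX/.O.X to 4

O winning at [.XOX/.O.X]: False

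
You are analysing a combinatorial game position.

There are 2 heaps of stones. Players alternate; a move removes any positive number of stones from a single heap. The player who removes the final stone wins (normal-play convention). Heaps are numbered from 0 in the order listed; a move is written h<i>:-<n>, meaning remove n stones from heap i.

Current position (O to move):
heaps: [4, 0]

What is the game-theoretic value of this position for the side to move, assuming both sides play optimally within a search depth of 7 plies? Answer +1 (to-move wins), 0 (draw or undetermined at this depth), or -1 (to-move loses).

value((4,0), O) = +1

p1 O@[(4,0)]: h0:-1[(3,0)]-1 h0:-2[(2,0)]-1 h0:-3[(1,0)]-1 h0:-4[(0,0)]+1*
p2 X@[(0,0)] terminal -1; root [(4,0)] d7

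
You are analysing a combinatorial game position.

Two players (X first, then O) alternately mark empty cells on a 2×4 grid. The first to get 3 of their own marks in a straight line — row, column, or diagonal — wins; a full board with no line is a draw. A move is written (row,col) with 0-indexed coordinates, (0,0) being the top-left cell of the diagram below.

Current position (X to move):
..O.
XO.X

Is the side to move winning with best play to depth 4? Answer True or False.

ply 1, X at ..O./XO.X | (0,0)=+0→X.O./XO.X*; (0,1)=+0→.XO./XO.X; (0,3)=+0→..OX/XO.X; (1,2)=-1→..O./XOXX
ply 2, O at X.O./XO.X | (0,1)=+0→XOO./XO.X*; (0,3)=+0→X.OO/XO.X; (1,2)=+0→X.O./XOOX
ply 3, X at XOO./XO.X | (0,3)=+0→XOOX/XO.X*; (1,2)=-1→XOO./XOXX
ply 4, O at XOOX/XO.X | (1,2)=+0→XOOX/XOOX*
ply 5: XOOX/XOOX is terminal +0 (X); from ..O./XO.X depth 4

X winning at [..O./XO.X]: False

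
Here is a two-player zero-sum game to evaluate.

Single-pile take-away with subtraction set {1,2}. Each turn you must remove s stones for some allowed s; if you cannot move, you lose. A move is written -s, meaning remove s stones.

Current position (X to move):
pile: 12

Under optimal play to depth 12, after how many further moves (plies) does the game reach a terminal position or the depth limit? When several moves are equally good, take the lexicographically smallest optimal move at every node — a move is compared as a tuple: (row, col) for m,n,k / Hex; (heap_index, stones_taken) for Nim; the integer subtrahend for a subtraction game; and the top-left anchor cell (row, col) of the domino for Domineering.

PV length from [12]: 8 plies

p1 X@[12]: -1[11]-1* -2[10]-1
p2 O@[11]: -1[10]-1 -2[9]+1*
p3 X@[9]: -1[8]-1* -2[7]-1
p4 O@[8]: -1[7]-1 -2[6]+1*
p5 X@[6]: -1[5]-1* -2[4]-1
p6 O@[5]: -1[4]-1 -2[3]+1*
p7 X@[3]: -1[2]-1* -2[1]-1
p8 O@[2]: -1[1]-1 -2[0]+1*
p9 X@[0] terminal -1; root [12] d12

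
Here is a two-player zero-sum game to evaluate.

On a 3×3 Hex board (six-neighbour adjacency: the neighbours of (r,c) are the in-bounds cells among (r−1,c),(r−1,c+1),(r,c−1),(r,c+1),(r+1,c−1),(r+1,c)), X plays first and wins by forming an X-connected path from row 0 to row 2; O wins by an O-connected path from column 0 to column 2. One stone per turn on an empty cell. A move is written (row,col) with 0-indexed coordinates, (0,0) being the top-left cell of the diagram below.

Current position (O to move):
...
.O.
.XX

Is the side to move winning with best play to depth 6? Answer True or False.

O winning at [.../.O./.XX]: True

p1 O@[.../.O./.XX]: (0,0)[O../.O./.XX]+1* (0,1)[.O./.O./.XX]+1 (0,2)[..O/.O./.XX]+1 (1,0)[.../OO./.XX]+1 (1,2)[.../.OO/.XX]+1 (2,0)[.../.O./OXX]+1
p2 X@[O../.O./.XX]: (0,1)[OX./.O./.XX]-1* (0,2)[O.X/.O./.XX]-1 (1,0)[O../XO./.XX]-1 (1,2)[O../.OX/.XX]-1 (2,0)[O../.O./XXX]-1
p3 O@[OX./.O./.XX]: (0,2)[OXO/.O./.XX]+1* (1,0)[OX./OO./.XX]+1 (1,2)[OX./.OO/.XX]+1 (2,0)[OX./.O./OXX]+1
p4 X@[OXO/.O./.XX]: (1,0)[OXO/XO./.XX]-1* (1,2)[OXO/.OX/.XX]-1 (2,0)[OXO/.O./XXX]-1
p5 O@[OXO/XO./.XX]: (1,2)[OXO/XOO/.XX]-1 (2,0)[OXO/XO./OXX]+1*
p6 X@[OXO/XO./OXX] terminal -1; root [.../.O./.XX] d6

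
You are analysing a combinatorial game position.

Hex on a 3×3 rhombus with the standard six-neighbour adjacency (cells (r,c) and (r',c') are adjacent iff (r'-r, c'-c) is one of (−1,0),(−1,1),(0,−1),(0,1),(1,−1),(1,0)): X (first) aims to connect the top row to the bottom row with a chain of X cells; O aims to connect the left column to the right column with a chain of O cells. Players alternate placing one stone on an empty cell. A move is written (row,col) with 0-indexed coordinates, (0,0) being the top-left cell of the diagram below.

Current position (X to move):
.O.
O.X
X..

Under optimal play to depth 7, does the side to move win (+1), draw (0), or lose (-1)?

p1 X@[.O./O.X/X..]: (0,0)[XO./O.X/X..]-1 (0,2)[.OX/O.X/X..]+1* (1,1)[.O./OXX/X..]-1 (2,1)[.O./O.X/XX.]-1 (2,2)[.O./O.X/X.X]-1
p2 O@[.OX/O.X/X..]: (0,0)[OOX/O.X/X..]-1* (1,1)[.OX/OOX/X..]-1 (2,1)[.OX/O.X/XO.]-1 (2,2)[.OX/O.X/X.O]-1
p3 X@[OOX/O.X/X..]: (1,1)[OOX/OXX/X..]+1* (2,1)[OOX/O.X/XX.]+1 (2,2)[OOX/O.X/X.X]+1
p4 O@[OOX/OXX/X..] terminal -1; root [.O./O.X/X..] d7

value(.O./O.X/X.., X) = +1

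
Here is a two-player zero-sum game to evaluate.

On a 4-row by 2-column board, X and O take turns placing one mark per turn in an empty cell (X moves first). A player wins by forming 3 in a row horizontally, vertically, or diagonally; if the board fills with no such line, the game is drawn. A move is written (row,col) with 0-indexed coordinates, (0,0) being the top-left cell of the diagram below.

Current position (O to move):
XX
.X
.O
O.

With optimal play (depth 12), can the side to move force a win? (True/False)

[XX/.X/.O/O.] O move#1: (1,0):+0/XX/OX/.O/O.*, (2,0):+0/XX/.X/OO/O., (3,1):+0/XX/.X/.O/OO
[XX/OX/.O/O.] X move#2: (2,0):+0/XX/OX/XO/O.*, (3,1):-1/XX/OX/.O/OX
[XX/OX/XO/O.] O move#3: (3,1):+0/XX/OX/XO/OO*
[XX/OX/XO/OO] end (terminal +0, X#4); searched XX/.X/.O/O. to 12

O winning at [XX/.X/.O/O.]: False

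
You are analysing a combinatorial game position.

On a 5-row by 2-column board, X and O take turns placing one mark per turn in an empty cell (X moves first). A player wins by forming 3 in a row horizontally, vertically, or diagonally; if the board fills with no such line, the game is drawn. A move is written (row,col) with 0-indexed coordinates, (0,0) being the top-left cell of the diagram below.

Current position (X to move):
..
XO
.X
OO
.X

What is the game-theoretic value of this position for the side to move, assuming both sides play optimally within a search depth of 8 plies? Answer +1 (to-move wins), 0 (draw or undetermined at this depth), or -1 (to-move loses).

ply 1, X at ../XO/.X/OO/.X | (0,0)=+0→X./XO/.X/OO/.X*; (0,1)=+0→.X/XO/.X/OO/.X; (2,0)=+0→../XO/XX/OO/.X; (4,0)=+0→../XO/.X/OO/XX
ply 2, O at X./XO/.X/OO/.X | (0,1)=-1→XO/XO/.X/OO/.X; (2,0)=+0→X./XO/OX/OO/.X*; (4,0)=-1→X./XO/.X/OO/OX
ply 3, X at X./XO/OX/OO/.X | (0,1)=-1→XX/XO/OX/OO/.X; (4,0)=+0→X./XO/OX/OO/XX*
ply 4, O at X./XO/OX/OO/XX | (0,1)=+0→XO/XO/OX/OO/XX*
ply 5: XO/XO/OX/OO/XX is terminal +0 (X); from ../XO/.X/OO/.X depth 8

value(../XO/.X/OO/.X, X) = 0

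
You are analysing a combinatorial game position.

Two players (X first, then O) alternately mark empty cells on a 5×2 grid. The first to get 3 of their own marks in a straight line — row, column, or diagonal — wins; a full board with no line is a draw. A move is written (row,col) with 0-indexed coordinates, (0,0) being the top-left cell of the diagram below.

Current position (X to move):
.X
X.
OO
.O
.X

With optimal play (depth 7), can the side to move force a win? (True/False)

[.X/X./OO/.O/.X] X move#1: (0,0):-1/XX/X./OO/.O/.X, (1,1):+0/.X/XX/OO/.O/.X*, (3,0):-1/.X/X./OO/XO/.X, (4,0):-1/.X/X./OO/.O/XX
[.X/XX/OO/.O/.X] O move#2: (0,0):+0/OX/XX/OO/.O/.X*, (3,0):+0/.X/XX/OO/OO/.X, (4,0):+0/.X/XX/OO/.O/OX
[OX/XX/OO/.O/.X] X move#3: (3,0):+0/OX/XX/OO/XO/.X*, (4,0):+0/OX/XX/OO/.O/XX
[OX/XX/OO/XO/.X] O move#4: (4,0):+0/OX/XX/OO/XO/OX*
[OX/XX/OO/XO/OX] end (terminal +0, X#5); searched .X/X./OO/.O/.X to 7

X winning at [.X/X./OO/.O/.X]: False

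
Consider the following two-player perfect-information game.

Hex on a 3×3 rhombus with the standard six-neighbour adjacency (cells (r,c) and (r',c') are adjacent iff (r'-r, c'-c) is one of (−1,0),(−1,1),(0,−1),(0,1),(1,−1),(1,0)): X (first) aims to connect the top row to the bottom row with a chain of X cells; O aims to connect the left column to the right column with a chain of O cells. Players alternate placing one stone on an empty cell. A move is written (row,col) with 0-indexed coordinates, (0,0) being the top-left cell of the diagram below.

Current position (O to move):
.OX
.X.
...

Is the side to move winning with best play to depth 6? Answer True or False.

O winning at [.OX/.X./...]: False

[.OX/.X./...] O move#1: (0,0):-1/OOX/.X./...*, (1,0):-1/.OX/OX./..., (1,2):-1/.OX/.XO/..., (2,0):-1/.OX/.X./O.., (2,1):-1/.OX/.X./.O., (2,2):-1/.OX/.X./..O
[OOX/.X./...] X move#2: (1,0):+1/OOX/XX./...*, (1,2):+1/OOX/.XX/..., (2,0):+1/OOX/.X./X.., (2,1):+1/OOX/.X./.X., (2,2):+1/OOX/.X./..X
[OOX/XX./...] O move#3: (1,2):-1/OOX/XXO/...*, (2,0):-1/OOX/XX./O.., (2,1):-1/OOX/XX./.O., (2,2):-1/OOX/XX./..O
[OOX/XXO/...] X move#4: (2,0):+1/OOX/XXO/X..*, (2,1):+1/OOX/XXO/.X., (2,2):+1/OOX/XXO/..X
[OOX/XXO/X..] end (terminal -1, O#5); searched .OX/.X./... to 6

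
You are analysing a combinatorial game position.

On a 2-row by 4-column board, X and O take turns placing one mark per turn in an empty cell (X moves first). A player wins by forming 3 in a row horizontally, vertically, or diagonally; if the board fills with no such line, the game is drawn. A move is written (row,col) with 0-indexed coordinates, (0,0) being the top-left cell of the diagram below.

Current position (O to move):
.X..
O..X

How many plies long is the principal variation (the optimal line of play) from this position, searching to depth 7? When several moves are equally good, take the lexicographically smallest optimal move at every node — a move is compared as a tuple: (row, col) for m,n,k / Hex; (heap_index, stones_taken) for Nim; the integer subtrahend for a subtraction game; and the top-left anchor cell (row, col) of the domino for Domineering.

PV length from [.X../O..X]: 5 plies

ply 1, O at .X../O..X | (0,0)=+0→OX../O..X*; (0,2)=+0→.XO./O..X; (0,3)=+0→.X.O/O..X; (1,1)=+0→.X../OO.X; (1,2)=+0→.X../O.OX
ply 2, X at OX../O..X | (0,2)=+0→OXX./O..X*; (0,3)=+0→OX.X/O..X; (1,1)=+0→OX../OX.X; (1,2)=+0→OX../O.XX
ply 3, O at OXX./O..X | (0,3)=+0→OXXO/O..X*; (1,1)=-1→OXX./OO.X; (1,2)=-1→OXX./O.OX
ply 4, X at OXXO/O..X | (1,1)=+0→OXXO/OX.X*; (1,2)=+0→OXXO/O.XX
ply 5, O at OXXO/OX.X | (1,2)=+0→OXXO/OXOX*
ply 6: OXXO/OXOX is terminal +0 (X); from .X../O..X depth 7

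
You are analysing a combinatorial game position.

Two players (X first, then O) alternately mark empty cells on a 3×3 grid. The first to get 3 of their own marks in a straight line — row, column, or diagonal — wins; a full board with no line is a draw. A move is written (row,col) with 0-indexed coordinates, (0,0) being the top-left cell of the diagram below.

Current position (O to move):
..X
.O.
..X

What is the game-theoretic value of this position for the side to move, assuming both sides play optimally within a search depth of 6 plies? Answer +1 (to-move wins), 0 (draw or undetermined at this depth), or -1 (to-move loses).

p1 O@[..X/.O./..X]: (0,0)[O.X/.O./..X]-1 (0,1)[.OX/.O./..X]-1 (1,0)[..X/OO./..X]-1 (1,2)[..X/.OO/..X]+0* (2,0)[..X/.O./O.X]-1 (2,1)[..X/.O./.OX]-1
p2 X@[..X/.OO/..X]: (0,0)[X.X/.OO/..X]-1 (0,1)[.XX/.OO/..X]-1 (1,0)[..X/XOO/..X]+0* (2,0)[..X/.OO/X.X]-1 (2,1)[..X/.OO/.XX]-1
p3 O@[..X/XOO/..X]: (0,0)[O.X/XOO/..X]+0* (0,1)[.OX/XOO/..X]+0 (2,0)[..X/XOO/O.X]+0 (2,1)[..X/XOO/.OX]+0
p4 X@[O.X/XOO/..X]: (0,1)[OXX/XOO/..X]+0* (2,0)[O.X/XOO/X.X]+0 (2,1)[O.X/XOO/.XX]+0
p5 O@[OXX/XOO/..X]: (2,0)[OXX/XOO/O.X]+0* (2,1)[OXX/XOO/.OX]+0
p6 X@[OXX/XOO/O.X]: (2,1)[OXX/XOO/OXX]+0*
p7 O@[OXX/XOO/OXX] terminal +0; root [..X/.O./..X] d6

value(..X/.O./..X, O) = 0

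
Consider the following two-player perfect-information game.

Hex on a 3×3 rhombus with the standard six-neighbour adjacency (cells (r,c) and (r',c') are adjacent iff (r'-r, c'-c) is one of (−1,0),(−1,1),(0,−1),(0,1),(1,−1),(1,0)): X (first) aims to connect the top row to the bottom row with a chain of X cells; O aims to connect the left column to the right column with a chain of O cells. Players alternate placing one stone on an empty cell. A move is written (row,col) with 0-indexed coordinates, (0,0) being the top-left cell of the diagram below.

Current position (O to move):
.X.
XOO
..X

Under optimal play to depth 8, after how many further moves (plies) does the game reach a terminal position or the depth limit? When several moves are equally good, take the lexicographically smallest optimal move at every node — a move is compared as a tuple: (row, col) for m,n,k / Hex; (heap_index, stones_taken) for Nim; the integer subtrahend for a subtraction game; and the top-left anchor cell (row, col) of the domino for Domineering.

PV length from [.X./XOO/..X]: 1 ply

p1 O@[.X./XOO/..X]: (0,0)[OX./XOO/..X]-1 (0,2)[.XO/XOO/..X]-1 (2,0)[.X./XOO/O.X]+1* (2,1)[.X./XOO/.OX]-1
p2 X@[.X./XOO/O.X] terminal -1; root [.X./XOO/..X] d8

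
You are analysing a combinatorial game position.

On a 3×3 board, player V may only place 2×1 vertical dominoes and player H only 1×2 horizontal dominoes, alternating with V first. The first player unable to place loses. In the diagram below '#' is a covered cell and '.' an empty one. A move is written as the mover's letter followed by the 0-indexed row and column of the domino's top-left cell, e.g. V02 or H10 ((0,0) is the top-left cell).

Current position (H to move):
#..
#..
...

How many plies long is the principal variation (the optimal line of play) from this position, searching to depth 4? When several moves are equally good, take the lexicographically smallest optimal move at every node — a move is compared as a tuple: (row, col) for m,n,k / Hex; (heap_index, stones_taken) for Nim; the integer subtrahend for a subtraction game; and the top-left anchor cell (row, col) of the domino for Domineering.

[#../#../...] H move#1: H01:-1/###/#../..., H11:+1/#../###/...*, H20:-1/#../#../##., H21:-1/#../#../.##
[#../###/...] end (terminal -1, V#2); searched #../#../... to 4

PV length from [#../#../...]: 1 ply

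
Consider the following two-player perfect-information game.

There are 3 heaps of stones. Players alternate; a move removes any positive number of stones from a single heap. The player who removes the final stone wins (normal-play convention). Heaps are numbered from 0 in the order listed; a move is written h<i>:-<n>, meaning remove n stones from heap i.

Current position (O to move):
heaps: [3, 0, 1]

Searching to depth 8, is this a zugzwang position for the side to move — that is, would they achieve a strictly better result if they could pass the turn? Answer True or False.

ply 1, O at (3,0,1) | h0:-1=-1→(2,0,1); h0:-2=+1→(1,0,1)*; h0:-3=-1→(0,0,1); h2:-1=-1→(3,0,0)
ply 2, X at (1,0,1) | h0:-1=-1→(0,0,1)*; h2:-1=-1→(1,0,0)
ply 3, O at (0,0,1) | h2:-1=+1→(0,0,0)*
ply 4: (0,0,0) is terminal -1 (X); from (3,0,1) depth 8
if O skipped the turn, X would face:
~ ply 1, X at (3,0,1) | h0:-1=-1→(2,0,1); h0:-2=+1→(1,0,1)*; h0:-3=-1→(0,0,1); h2:-1=-1→(3,0,0)
~ ply 2, O at (1,0,1) | h0:-1=-1→(0,0,1)*; h2:-1=-1→(1,0,0)
~ ply 3, X at (0,0,1) | h2:-1=+1→(0,0,0)*
~ ply 4: (0,0,0) is terminal -1 (O); from (3,0,1) depth 8
compare (O): move=+1 vs pass=-1

zugzwang((3,0,1), O) = False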